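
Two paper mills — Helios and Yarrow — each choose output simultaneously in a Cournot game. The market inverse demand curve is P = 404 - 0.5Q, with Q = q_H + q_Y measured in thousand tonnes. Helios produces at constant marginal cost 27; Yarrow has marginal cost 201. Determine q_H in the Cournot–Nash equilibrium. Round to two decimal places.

367.33

Helios's profit: π_H = (404 - 0.5Q)q_H - (27q_H). Setting ∂π_H/∂q_H = 0: 377 - q_H - (1/2)(q_Y) = 0.
Yarrow's profit: π_Y = (404 - 0.5Q)q_Y - (201q_Y). Setting ∂π_Y/∂q_Y = 0: 203 - q_Y - (1/2)(q_H) = 0.
So q_H = (377 - (1/2)q_Y) and q_Y = (203 - (1/2)q_H).
Solving the pair: q_H = 1102/3, q_Y = 58/3.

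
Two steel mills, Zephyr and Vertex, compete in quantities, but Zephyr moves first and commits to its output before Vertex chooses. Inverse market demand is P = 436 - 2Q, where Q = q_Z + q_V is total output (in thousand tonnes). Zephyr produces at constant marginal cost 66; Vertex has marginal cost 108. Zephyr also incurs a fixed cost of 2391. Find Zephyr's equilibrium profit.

Solve by backward induction. Given q_Z, the follower Vertex maximises π_V = (436 - 2q_Z - 2q_V)q_V - 108q_V.
Setting the follower's marginal profit to zero, 328 - 2q_Z - 4q_V = 0, i.e. q_V = (328 - 2q_Z)/4.
Zephyr substitutes q_V(q_Z) into its own profit: π_Z = q_Z(436 - 2q_Z - (328 - 2q_Z)/2) - 66q_Z = (272 - q_Z)q_Z - 66q_Z.
The leader's first-order condition 206 - 2q_Z = 0 yields q_Z = 103.
Then q_V = (328 - 2·103)/4 = 61/2.
Price P = 436 - 2·(267/2) = 169.
Zephyr's profit: (169 - 66)·103 - 2391 = 8218.

8218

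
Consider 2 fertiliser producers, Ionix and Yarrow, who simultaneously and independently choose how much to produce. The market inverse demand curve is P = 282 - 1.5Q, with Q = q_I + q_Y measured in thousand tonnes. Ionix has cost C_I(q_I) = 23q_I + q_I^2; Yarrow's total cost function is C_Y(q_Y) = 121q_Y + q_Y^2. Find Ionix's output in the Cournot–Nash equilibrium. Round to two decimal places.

46.31

Ionix's profit: π_I = (282 - 1.5Q)q_I - (23q_I + q_I²). Setting ∂π_I/∂q_I = 0: 259 - 5q_I - (3/2)(q_Y) = 0.
Yarrow's first-order condition: 161 - 5q_Y - (3/2)(q_I) = 0.
So q_I = (259 - (3/2)q_Y)/5 and q_Y = (161 - (3/2)q_I)/5.
Solving the pair: q_I = 602/13, q_Y = 238/13.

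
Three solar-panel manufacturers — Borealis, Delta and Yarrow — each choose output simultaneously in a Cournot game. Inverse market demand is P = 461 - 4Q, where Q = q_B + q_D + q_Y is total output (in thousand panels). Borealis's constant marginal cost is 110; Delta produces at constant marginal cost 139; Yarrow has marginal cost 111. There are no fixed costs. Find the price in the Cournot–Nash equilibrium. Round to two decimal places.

205.25

Borealis's profit: π_B = (461 - 4Q)q_B - (110q_B). Setting ∂π_B/∂q_B = 0: 351 - 8q_B - 4(q_D + q_Y) = 0.
Delta's profit: π_D = (461 - 4Q)q_D - (139q_D). Setting ∂π_D/∂q_D = 0: 322 - 8q_D - 4(q_B + q_Y) = 0.
Yarrow's profit: π_Y = (461 - 4Q)q_Y - (111q_Y). Setting ∂π_Y/∂q_Y = 0: 350 - 8q_Y - 4(q_B + q_D) = 0.
Adding the 3 conditions: 1023 − 8Q − 8Q = 0, i.e. Q = 1023/16.
Back-substituting: q_B = (351 − 1023/4)/4 = 381/16, q_D = (322 − 1023/4)/4 = 265/16, q_Y = (350 − 1023/4)/4 = 377/16.
Total output Q = 1023/16, so price P = 461 - 4·(1023/16) = 821/4.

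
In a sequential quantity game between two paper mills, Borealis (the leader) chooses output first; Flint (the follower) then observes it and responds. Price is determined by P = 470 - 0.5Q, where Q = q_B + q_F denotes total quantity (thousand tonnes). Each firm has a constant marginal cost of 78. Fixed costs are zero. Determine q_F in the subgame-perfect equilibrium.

196

The follower Flint best-responds to any q_B: π_F = (470 - 0.5Q)q_F - 78q_F.
∂π_F/∂q_F = 392 - (1/2)q_B - q_F = 0 gives the reaction function q_F = (392 - (1/2)q_B).
The leader anticipates this reaction. Substituting into P = 470 - 0.5Q gives P = 274 - (1/4)q_B, so π_B = (274 - (1/4)q_B)q_B - 78q_B.
The leader's first-order condition 196 - (1/2)q_B = 0 yields q_B = 392.
Then q_F = (392 - (1/2)·392) = 196.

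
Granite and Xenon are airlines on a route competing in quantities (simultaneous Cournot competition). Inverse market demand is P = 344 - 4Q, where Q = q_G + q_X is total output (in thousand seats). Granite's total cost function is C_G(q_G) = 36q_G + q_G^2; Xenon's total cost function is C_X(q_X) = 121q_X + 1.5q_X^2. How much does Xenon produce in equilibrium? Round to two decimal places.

Granite's profit: π_G = (344 - 4Q)q_G - (36q_G + q_G²). Setting ∂π_G/∂q_G = 0: 308 - 10q_G - 4(q_X) = 0.
Xenon's first-order condition: 223 - 11q_X - 4(q_G) = 0.
Rearranging gives the reaction functions q_G = (308 - 4q_X)/10 and q_X = (223 - 4q_G)/11.
Solving the pair: q_G = 1248/47, q_X = 499/47.

10.62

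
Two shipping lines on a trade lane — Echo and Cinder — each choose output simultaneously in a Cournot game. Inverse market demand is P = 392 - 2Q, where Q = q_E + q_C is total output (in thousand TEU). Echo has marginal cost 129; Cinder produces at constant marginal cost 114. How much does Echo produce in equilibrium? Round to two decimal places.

Echo's profit: π_E = (392 - 2Q)q_E - (129q_E). Setting ∂π_E/∂q_E = 0: 263 - 4q_E - 2(q_C) = 0.
Cinder's first-order condition: 278 - 4q_C - 2(q_E) = 0.
So q_E = (263 - 2q_C)/4 and q_C = (278 - 2q_E)/4.
Substituting one into the other gives q_E = 124/3 and q_C = 293/6.

41.33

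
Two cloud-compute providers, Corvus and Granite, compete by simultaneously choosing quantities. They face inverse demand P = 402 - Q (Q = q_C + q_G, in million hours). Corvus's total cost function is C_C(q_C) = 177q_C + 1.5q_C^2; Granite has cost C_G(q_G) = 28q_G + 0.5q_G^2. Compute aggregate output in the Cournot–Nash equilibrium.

139

Corvus's profit: π_C = (402 - Q)q_C - (177q_C + (3/2)q_C²). Setting ∂π_C/∂q_C = 0: 225 - 5q_C - (q_G) = 0.
Granite's first-order condition: 374 - 3q_G - (q_C) = 0.
Rearranging gives the reaction functions q_C = (225 - q_G)/5 and q_G = (374 - q_C)/3.
Substituting one into the other gives q_C = 43/2 and q_G = 235/2.
Total output Q = 43/2 + 235/2 = 139.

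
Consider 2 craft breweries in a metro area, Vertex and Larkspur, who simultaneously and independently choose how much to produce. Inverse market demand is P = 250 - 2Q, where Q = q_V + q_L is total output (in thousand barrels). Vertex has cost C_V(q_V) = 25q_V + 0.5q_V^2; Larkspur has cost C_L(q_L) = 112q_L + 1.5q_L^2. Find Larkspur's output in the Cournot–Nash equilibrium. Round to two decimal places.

7.74

Vertex's profit: π_V = (250 - 2Q)q_V - (25q_V + (1/2)q_V²). Setting ∂π_V/∂q_V = 0: 225 - 5q_V - 2(q_L) = 0.
Larkspur's first-order condition: 138 - 7q_L - 2(q_V) = 0.
Rearranging gives the reaction functions q_V = (225 - 2q_L)/5 and q_L = (138 - 2q_V)/7.
Solving the pair: q_V = 1299/31, q_L = 240/31.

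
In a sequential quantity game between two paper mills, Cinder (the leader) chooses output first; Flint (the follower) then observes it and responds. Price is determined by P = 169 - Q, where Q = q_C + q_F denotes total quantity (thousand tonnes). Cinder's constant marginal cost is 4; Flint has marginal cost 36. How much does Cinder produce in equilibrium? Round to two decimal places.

Solve by backward induction. Given q_C, the follower Flint maximises π_F = (169 - q_C - q_F)q_F - 36q_F.
∂π_F/∂q_F = 133 - q_C - 2q_F = 0 gives the reaction function q_F = (133 - q_C)/2.
The leader anticipates this reaction. Substituting into P = 169 - Q gives P = 205/2 - (1/2)q_C, so π_C = (205/2 - (1/2)q_C)q_C - 4q_C.
Leader FOC: 197/2 - q_C = 0, so q_C = 197/2.
Then q_F = (133 - 197/2)/2 = 69/4.

98.50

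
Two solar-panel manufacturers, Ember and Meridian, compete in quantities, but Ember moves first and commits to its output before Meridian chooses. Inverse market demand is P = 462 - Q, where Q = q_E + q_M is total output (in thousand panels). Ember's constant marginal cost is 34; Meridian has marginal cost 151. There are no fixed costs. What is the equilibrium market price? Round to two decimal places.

Solve by backward induction. Given q_E, the follower Meridian maximises π_M = (462 - q_E - q_M)q_M - 151q_M.
∂π_M/∂q_M = 311 - q_E - 2q_M = 0 gives the reaction function q_M = (311 - q_E)/2.
Ember substitutes q_M(q_E) into its own profit: π_E = q_E(462 - q_E - (311 - q_E)/2) - 34q_E = (613/2 - (1/2)q_E)q_E - 34q_E.
The leader's first-order condition 545/2 - q_E = 0 yields q_E = 545/2.
Then q_M = (311 - 545/2)/2 = 77/4.
Total output Q = 1167/4, so price P = 462 - 1167/4 = 681/4.

170.25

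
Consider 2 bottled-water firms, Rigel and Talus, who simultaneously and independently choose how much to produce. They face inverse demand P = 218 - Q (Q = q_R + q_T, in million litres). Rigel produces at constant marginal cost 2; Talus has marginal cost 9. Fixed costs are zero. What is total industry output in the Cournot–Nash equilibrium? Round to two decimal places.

141.67

Rigel's profit: π_R = (218 - Q)q_R - (2q_R). Setting ∂π_R/∂q_R = 0: 216 - 2q_R - (q_T) = 0.
Talus's profit: π_T = (218 - Q)q_T - (9q_T). Setting ∂π_T/∂q_T = 0: 209 - 2q_T - (q_R) = 0.
Rearranging gives the reaction functions q_R = (216 - q_T)/2 and q_T = (209 - q_R)/2.
Solving the pair: q_R = 223/3, q_T = 202/3.
Total output Q = 223/3 + 202/3 = 425/3.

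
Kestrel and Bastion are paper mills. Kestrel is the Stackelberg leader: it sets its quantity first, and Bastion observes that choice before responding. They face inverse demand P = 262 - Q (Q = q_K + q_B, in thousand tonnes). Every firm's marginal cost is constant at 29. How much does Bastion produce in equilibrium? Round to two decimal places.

58.25

Solve by backward induction. Given q_K, the follower Bastion maximises π_B = (262 - q_K - q_B)q_B - 29q_B.
∂π_B/∂q_B = 233 - q_K - 2q_B = 0 gives the reaction function q_B = (233 - q_K)/2.
The leader anticipates this reaction. Substituting into P = 262 - Q gives P = 291/2 - (1/2)q_K, so π_K = (291/2 - (1/2)q_K)q_K - 29q_K.
The leader's first-order condition 233/2 - q_K = 0 yields q_K = 233/2.
Then q_B = (233 - 233/2)/2 = 233/4.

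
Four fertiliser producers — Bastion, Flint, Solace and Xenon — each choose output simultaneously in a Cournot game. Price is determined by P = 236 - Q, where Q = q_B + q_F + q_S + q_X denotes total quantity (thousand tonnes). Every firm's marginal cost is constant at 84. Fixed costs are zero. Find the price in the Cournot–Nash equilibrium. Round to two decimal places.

Each firm earns π_i = (236 - Q)q_i - 84q_i.
Setting ∂π_i/∂q_i = 0 with rivals' quantities fixed: 152 - 2q_i - Σ_{j≠i} q_j = 0.
By symmetry each firm produces the same amount; substituting Σ_{j≠i} q_j = 3q_i yields q_i = 152/5.
Total output Q = 608/5, so price P = 236 - 608/5 = 572/5.

114.40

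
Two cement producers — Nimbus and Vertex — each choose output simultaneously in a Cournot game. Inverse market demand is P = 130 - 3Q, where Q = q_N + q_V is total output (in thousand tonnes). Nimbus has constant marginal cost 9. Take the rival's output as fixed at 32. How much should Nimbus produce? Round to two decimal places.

With the rival's output fixed at 32, Nimbus's profit is π_N = (130 - 3·32 - 3q_N)q_N - (9q_N) = (34 - 3q_N)q_N - (9q_N).
∂π_N/∂q_N = 25 - 6q_N = 0, so q_N = 25/6.

4.17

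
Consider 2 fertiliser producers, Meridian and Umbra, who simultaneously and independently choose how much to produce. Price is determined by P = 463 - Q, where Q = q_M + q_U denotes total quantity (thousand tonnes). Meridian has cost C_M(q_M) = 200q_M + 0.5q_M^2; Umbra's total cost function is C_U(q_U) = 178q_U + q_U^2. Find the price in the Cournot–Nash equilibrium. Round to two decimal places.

Meridian's profit: π_M = (463 - Q)q_M - (200q_M + (1/2)q_M²). Setting ∂π_M/∂q_M = 0: 263 - 3q_M - (q_U) = 0.
Umbra's profit: π_U = (463 - Q)q_U - (178q_U + q_U²). Setting ∂π_U/∂q_U = 0: 285 - 4q_U - (q_M) = 0.
So q_M = (263 - q_U)/3 and q_U = (285 - q_M)/4.
Substituting one into the other gives q_M = 767/11 and q_U = 592/11.
Total output Q = 1359/11, so price P = 463 - 1359/11 = 339.4545.

339.45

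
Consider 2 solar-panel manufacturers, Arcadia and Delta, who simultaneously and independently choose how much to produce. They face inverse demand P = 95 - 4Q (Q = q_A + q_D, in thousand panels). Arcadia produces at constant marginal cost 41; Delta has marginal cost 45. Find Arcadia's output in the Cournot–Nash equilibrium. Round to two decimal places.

4.83

Arcadia's profit: π_A = (95 - 4Q)q_A - (41q_A). Setting ∂π_A/∂q_A = 0: 54 - 8q_A - 4(q_D) = 0.
Delta's profit: π_D = (95 - 4Q)q_D - (45q_D). Setting ∂π_D/∂q_D = 0: 50 - 8q_D - 4(q_A) = 0.
So q_A = (54 - 4q_D)/8 and q_D = (50 - 4q_A)/8.
Substituting one into the other gives q_A = 29/6 and q_D = 23/6.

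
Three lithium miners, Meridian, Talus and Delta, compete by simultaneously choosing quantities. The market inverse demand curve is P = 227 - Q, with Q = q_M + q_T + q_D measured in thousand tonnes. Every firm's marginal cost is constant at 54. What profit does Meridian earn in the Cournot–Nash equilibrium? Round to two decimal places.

1870.56

Each firm earns π_i = (227 - Q)q_i - 54q_i.
First-order condition (treating rivals' output as given): 173 - 2q_i - Σ_{j≠i} q_j = 0.
With identical firms every q_j equals q_i, so Σ_{j≠i} q_j = 2q_i and 173 = 4q_i, giving q_i = 173/4.
Price P = 227 - 519/4 = 389/4.
Meridian's profit: (389/4 - 54)·(173/4) = 1870.5625.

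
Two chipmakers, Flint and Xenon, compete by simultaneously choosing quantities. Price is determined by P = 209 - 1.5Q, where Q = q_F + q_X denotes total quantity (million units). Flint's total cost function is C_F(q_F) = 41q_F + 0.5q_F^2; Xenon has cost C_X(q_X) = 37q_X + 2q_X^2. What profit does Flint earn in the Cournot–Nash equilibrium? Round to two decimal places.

2541.91

Flint's profit: π_F = (209 - 1.5Q)q_F - (41q_F + (1/2)q_F²). Setting ∂π_F/∂q_F = 0: 168 - 4q_F - (3/2)(q_X) = 0.
Xenon's first-order condition: 172 - 7q_X - (3/2)(q_F) = 0.
Rearranging gives the reaction functions q_F = (168 - (3/2)q_X)/4 and q_X = (172 - (3/2)q_F)/7.
Solving the pair: q_F = 35.6505, q_X = 1744/103.
Price P = 209 - (3/2)·52.5825 = 130.1262.
Flint's profit: 130.1262·35.6505 - 41·35.6505 - (1/2)·35.6505² = 2541.9142.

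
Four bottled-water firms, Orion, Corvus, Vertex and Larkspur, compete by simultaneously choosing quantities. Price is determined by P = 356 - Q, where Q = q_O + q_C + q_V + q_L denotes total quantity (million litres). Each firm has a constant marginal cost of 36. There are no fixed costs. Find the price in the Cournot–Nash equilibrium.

Each firm earns π_i = (356 - Q)q_i - 36q_i.
Setting ∂π_i/∂q_i = 0 with rivals' quantities fixed: 320 - 2q_i - Σ_{j≠i} q_j = 0.
By symmetry each firm produces the same amount; substituting Σ_{j≠i} q_j = 3q_i yields q_i = 320/5 = 64.
Total output Q = 256, so price P = 356 - 256 = 100.

100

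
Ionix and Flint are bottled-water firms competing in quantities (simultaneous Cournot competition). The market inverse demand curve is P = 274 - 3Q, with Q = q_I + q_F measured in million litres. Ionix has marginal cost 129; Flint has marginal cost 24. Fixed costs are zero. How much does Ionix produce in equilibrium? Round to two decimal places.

Ionix's profit: π_I = (274 - 3Q)q_I - (129q_I). Setting ∂π_I/∂q_I = 0: 145 - 6q_I - 3(q_F) = 0.
Flint's first-order condition: 250 - 6q_F - 3(q_I) = 0.
Best responses: q_I = (145 - 3q_F)/6, q_F = (250 - 3q_I)/6.
Solving the pair: q_I = 40/9, q_F = 355/9.

4.44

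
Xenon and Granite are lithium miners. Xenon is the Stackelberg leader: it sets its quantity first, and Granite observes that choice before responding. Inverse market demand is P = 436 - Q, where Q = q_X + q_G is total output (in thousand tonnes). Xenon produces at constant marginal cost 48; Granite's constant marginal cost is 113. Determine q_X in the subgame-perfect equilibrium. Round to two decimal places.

The follower Granite best-responds to any q_X: π_G = (436 - Q)q_G - 113q_G.
∂π_G/∂q_G = 323 - q_X - 2q_G = 0 gives the reaction function q_G = (323 - q_X)/2.
The leader anticipates this reaction. Substituting into P = 436 - Q gives P = 549/2 - (1/2)q_X, so π_X = (549/2 - (1/2)q_X)q_X - 48q_X.
The leader's first-order condition 453/2 - q_X = 0 yields q_X = 453/2.
Then q_G = (323 - 453/2)/2 = 193/4.

226.50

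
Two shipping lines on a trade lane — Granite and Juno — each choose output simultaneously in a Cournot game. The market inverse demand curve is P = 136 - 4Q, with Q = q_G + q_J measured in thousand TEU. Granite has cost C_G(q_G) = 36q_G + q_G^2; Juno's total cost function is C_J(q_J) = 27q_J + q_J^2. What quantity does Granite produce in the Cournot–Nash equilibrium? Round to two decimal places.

6.71

Granite's profit: π_G = (136 - 4Q)q_G - (36q_G + q_G²). Setting ∂π_G/∂q_G = 0: 100 - 10q_G - 4(q_J) = 0.
Juno's first-order condition: 109 - 10q_J - 4(q_G) = 0.
Best responses: q_G = (100 - 4q_J)/10, q_J = (109 - 4q_G)/10.
Substituting one into the other gives q_G = 47/7 and q_J = 115/14.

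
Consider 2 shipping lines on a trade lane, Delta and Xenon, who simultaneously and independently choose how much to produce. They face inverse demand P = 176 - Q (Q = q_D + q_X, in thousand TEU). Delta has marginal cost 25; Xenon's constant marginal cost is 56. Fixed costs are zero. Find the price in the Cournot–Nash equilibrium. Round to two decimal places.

85.67

Delta's profit: π_D = (176 - Q)q_D - (25q_D). Setting ∂π_D/∂q_D = 0: 151 - 2q_D - (q_X) = 0.
Xenon's profit: π_X = (176 - Q)q_X - (56q_X). Setting ∂π_X/∂q_X = 0: 120 - 2q_X - (q_D) = 0.
Best responses: q_D = (151 - q_X)/2, q_X = (120 - q_D)/2.
Substituting one into the other gives q_D = 182/3 and q_X = 89/3.
Total output Q = 271/3, so price P = 176 - 271/3 = 257/3.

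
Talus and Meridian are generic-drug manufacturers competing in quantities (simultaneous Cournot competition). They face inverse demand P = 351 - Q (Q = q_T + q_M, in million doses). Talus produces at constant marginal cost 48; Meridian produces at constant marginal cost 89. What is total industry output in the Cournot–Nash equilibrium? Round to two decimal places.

188.33

Talus's profit: π_T = (351 - Q)q_T - (48q_T). Setting ∂π_T/∂q_T = 0: 303 - 2q_T - (q_M) = 0.
Meridian's first-order condition: 262 - 2q_M - (q_T) = 0.
So q_T = (303 - q_M)/2 and q_M = (262 - q_T)/2.
Solving the pair: q_T = 344/3, q_M = 221/3.
Total output Q = 344/3 + 221/3 = 565/3.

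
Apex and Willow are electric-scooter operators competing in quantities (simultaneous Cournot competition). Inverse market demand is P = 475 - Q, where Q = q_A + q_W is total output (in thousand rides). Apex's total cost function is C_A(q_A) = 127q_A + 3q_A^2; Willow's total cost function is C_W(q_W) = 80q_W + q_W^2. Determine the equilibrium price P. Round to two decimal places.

352.13

Apex's profit: π_A = (475 - Q)q_A - (127q_A + 3q_A²). Setting ∂π_A/∂q_A = 0: 348 - 8q_A - (q_W) = 0.
Willow's profit: π_W = (475 - Q)q_W - (80q_W + q_W²). Setting ∂π_W/∂q_W = 0: 395 - 4q_W - (q_A) = 0.
So q_A = (348 - q_W)/8 and q_W = (395 - q_A)/4.
Substituting one into the other gives q_A = 997/31 and q_W = 90.7097.
Total output Q = 122.8710, so price P = 475 - 122.8710 = 352.1290.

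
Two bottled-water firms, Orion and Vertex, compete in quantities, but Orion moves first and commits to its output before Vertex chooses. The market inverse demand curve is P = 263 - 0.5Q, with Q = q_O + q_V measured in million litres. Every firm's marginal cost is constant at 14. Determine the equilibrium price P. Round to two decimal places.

76.25

The follower Vertex best-responds to any q_O: π_V = (263 - 0.5Q)q_V - 14q_V.
Setting the follower's marginal profit to zero, 249 - (1/2)q_O - q_V = 0, i.e. q_V = (249 - (1/2)q_O).
Orion substitutes q_V(q_O) into its own profit: π_O = q_O(263 - (1/2)q_O - (249 - (1/2)q_O)/2) - 14q_O = (277/2 - (1/4)q_O)q_O - 14q_O.
Leader FOC: 249/2 - (1/2)q_O = 0, so q_O = 249.
Then q_V = (249 - (1/2)·249) = 249/2.
Total output Q = 747/2, so price P = 263 - (1/2)·(747/2) = 305/4.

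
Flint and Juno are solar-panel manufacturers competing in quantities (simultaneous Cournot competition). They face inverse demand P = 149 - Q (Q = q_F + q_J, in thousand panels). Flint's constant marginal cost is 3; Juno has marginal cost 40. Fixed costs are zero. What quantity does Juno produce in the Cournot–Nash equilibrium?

24

Flint's profit: π_F = (149 - Q)q_F - (3q_F). Setting ∂π_F/∂q_F = 0: 146 - 2q_F - (q_J) = 0.
Juno's profit: π_J = (149 - Q)q_J - (40q_J). Setting ∂π_J/∂q_J = 0: 109 - 2q_J - (q_F) = 0.
So q_F = (146 - q_J)/2 and q_J = (109 - q_F)/2.
Substituting one into the other gives q_F = 61 and q_J = 24.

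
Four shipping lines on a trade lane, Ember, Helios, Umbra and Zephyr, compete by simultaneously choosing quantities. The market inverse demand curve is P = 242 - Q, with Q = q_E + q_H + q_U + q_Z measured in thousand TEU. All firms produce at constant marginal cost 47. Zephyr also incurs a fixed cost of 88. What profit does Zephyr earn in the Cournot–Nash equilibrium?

1433

Each firm earns π_i = (242 - Q)q_i - 47q_i.
Setting ∂π_i/∂q_i = 0 with rivals' quantities fixed: 195 - 2q_i - Σ_{j≠i} q_j = 0.
With identical firms every q_j equals q_i, so Σ_{j≠i} q_j = 3q_i and 195 = 5q_i, giving q_i = 39.
Price P = 242 - 156 = 86.
Zephyr's profit: (86 - 47)·39 - 88 = 1433.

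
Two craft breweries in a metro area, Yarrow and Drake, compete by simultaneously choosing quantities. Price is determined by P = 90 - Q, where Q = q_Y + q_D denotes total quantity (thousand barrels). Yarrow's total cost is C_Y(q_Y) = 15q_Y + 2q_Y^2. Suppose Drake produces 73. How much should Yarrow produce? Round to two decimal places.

0.33

With the rival's output fixed at 73, Yarrow's profit is π_Y = (90 - 73 - q_Y)q_Y - (15q_Y + 2q_Y²) = (17 - q_Y)q_Y - (15q_Y + 2q_Y²).
∂π_Y/∂q_Y = 2 - 6q_Y = 0, so q_Y = 1/3.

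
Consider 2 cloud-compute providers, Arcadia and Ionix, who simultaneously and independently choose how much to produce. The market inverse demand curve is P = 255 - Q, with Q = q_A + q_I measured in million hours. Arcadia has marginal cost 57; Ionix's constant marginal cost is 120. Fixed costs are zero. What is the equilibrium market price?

144

Arcadia's profit: π_A = (255 - Q)q_A - (57q_A). Setting ∂π_A/∂q_A = 0: 198 - 2q_A - (q_I) = 0.
Ionix's profit: π_I = (255 - Q)q_I - (120q_I). Setting ∂π_I/∂q_I = 0: 135 - 2q_I - (q_A) = 0.
So q_A = (198 - q_I)/2 and q_I = (135 - q_A)/2.
Substituting one into the other gives q_A = 87 and q_I = 24.
Total output Q = 111, so price P = 255 - 111 = 144.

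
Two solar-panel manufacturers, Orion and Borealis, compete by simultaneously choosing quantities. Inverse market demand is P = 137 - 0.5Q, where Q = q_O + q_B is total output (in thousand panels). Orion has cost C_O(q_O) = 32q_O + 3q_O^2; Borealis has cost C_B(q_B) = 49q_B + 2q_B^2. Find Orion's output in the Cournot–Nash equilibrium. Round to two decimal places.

Orion's profit: π_O = (137 - 0.5Q)q_O - (32q_O + 3q_O²). Setting ∂π_O/∂q_O = 0: 105 - 7q_O - (1/2)(q_B) = 0.
Borealis's first-order condition: 88 - 5q_B - (1/2)(q_O) = 0.
Best responses: q_O = (105 - (1/2)q_B)/7, q_B = (88 - (1/2)q_O)/5.
Solving the pair: q_O = 1924/139, q_B = 16.2158.

13.84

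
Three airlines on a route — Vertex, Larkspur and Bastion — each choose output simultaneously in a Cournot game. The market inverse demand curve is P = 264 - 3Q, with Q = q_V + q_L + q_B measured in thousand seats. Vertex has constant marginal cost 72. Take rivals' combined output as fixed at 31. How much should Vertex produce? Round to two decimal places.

16.50

With rivals' combined output fixed at 31, Vertex's profit is π_V = (264 - 3·31 - 3q_V)q_V - (72q_V) = (171 - 3q_V)q_V - (72q_V).
∂π_V/∂q_V = 99 - 6q_V = 0, so q_V = 33/2.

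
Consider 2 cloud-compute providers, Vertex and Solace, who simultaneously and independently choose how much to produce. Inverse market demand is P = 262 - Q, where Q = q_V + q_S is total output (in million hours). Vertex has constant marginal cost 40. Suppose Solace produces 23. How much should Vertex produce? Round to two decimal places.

With the rival's output fixed at 23, Vertex's profit is π_V = (262 - 23 - q_V)q_V - (40q_V) = (239 - q_V)q_V - (40q_V).
∂π_V/∂q_V = 199 - 2q_V = 0, so q_V = 199/2.

99.50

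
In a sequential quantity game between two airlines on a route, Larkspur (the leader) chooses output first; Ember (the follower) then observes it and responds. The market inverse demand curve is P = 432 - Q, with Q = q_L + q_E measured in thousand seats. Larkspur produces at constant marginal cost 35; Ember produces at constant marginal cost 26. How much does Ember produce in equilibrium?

The follower Ember best-responds to any q_L: π_E = (432 - Q)q_E - 26q_E.
Setting the follower's marginal profit to zero, 406 - q_L - 2q_E = 0, i.e. q_E = (406 - q_L)/2.
The leader anticipates this reaction. Substituting into P = 432 - Q gives P = 229 - (1/2)q_L, so π_L = (229 - (1/2)q_L)q_L - 35q_L.
Leader FOC: 194 - q_L = 0, so q_L = 194.
Then q_E = (406 - 194)/2 = 106.

106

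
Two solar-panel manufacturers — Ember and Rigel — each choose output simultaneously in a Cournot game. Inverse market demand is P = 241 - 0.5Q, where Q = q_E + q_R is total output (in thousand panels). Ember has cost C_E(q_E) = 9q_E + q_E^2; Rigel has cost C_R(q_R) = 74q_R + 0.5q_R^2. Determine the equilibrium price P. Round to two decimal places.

Ember's profit: π_E = (241 - 0.5Q)q_E - (9q_E + q_E²). Setting ∂π_E/∂q_E = 0: 232 - 3q_E - (1/2)(q_R) = 0.
Rigel's first-order condition: 167 - 2q_R - (1/2)(q_E) = 0.
Rearranging gives the reaction functions q_E = (232 - (1/2)q_R)/3 and q_R = (167 - (1/2)q_E)/2.
Solving the pair: q_E = 1522/23, q_R = 1540/23.
Total output Q = 133.1304, so price P = 241 - (1/2)·133.1304 = 174.4348.

174.43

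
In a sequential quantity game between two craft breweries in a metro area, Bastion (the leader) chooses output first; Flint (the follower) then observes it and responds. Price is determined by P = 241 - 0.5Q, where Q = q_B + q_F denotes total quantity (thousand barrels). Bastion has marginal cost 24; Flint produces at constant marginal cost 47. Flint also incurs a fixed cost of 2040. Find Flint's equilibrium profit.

698

The follower Flint best-responds to any q_B: π_F = (241 - 0.5Q)q_F - 47q_F.
∂π_F/∂q_F = 194 - (1/2)q_B - q_F = 0 gives the reaction function q_F = (194 - (1/2)q_B).
The leader anticipates this reaction. Substituting into P = 241 - 0.5Q gives P = 144 - (1/4)q_B, so π_B = (144 - (1/4)q_B)q_B - 24q_B.
The leader's first-order condition 120 - (1/2)q_B = 0 yields q_B = 240.
Then q_F = (194 - (1/2)·240) = 74.
Price P = 241 - (1/2)·314 = 84.
Flint's profit: (84 - 47)·74 - 2040 = 698.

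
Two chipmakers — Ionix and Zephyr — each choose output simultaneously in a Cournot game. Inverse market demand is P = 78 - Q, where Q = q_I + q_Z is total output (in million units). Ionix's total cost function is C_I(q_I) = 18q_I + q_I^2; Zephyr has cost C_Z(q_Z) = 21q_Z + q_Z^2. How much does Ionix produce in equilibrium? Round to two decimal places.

Ionix's profit: π_I = (78 - Q)q_I - (18q_I + q_I²). Setting ∂π_I/∂q_I = 0: 60 - 4q_I - (q_Z) = 0.
Zephyr's first-order condition: 57 - 4q_Z - (q_I) = 0.
Rearranging gives the reaction functions q_I = (60 - q_Z)/4 and q_Z = (57 - q_I)/4.
Solving the pair: q_I = 61/5, q_Z = 56/5.

12.20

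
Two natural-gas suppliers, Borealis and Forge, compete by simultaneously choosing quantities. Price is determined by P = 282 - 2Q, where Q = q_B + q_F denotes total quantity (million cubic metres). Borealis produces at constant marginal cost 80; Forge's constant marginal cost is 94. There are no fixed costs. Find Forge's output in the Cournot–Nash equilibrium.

29

Borealis's profit: π_B = (282 - 2Q)q_B - (80q_B). Setting ∂π_B/∂q_B = 0: 202 - 4q_B - 2(q_F) = 0.
Forge's first-order condition: 188 - 4q_F - 2(q_B) = 0.
Best responses: q_B = (202 - 2q_F)/4, q_F = (188 - 2q_B)/4.
Solving the pair: q_B = 36, q_F = 29.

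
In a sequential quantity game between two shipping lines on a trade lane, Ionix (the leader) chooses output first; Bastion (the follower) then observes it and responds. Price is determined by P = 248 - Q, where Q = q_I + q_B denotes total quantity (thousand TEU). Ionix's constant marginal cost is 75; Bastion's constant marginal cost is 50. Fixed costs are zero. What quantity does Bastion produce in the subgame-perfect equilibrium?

62

The follower Bastion best-responds to any q_I: π_B = (248 - Q)q_B - 50q_B.
∂π_B/∂q_B = 198 - q_I - 2q_B = 0 gives the reaction function q_B = (198 - q_I)/2.
Ionix substitutes q_B(q_I) into its own profit: π_I = q_I(248 - q_I - (198 - q_I)/2) - 75q_I = (149 - (1/2)q_I)q_I - 75q_I.
Leader FOC: 74 - q_I = 0, so q_I = 74.
Then q_B = (198 - 74)/2 = 62.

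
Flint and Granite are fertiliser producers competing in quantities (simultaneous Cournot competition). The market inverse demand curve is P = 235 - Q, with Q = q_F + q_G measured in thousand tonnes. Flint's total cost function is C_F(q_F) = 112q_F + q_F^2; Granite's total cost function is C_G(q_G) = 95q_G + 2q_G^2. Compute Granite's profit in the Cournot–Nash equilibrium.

Flint's profit: π_F = (235 - Q)q_F - (112q_F + q_F²). Setting ∂π_F/∂q_F = 0: 123 - 4q_F - (q_G) = 0.
Granite's first-order condition: 140 - 6q_G - (q_F) = 0.
So q_F = (123 - q_G)/4 and q_G = (140 - q_F)/6.
Solving the pair: q_F = 26, q_G = 19.
Price P = 235 - 45 = 190.
Granite's profit: 190·19 - 95·19 - 2·19² = 1083.

1083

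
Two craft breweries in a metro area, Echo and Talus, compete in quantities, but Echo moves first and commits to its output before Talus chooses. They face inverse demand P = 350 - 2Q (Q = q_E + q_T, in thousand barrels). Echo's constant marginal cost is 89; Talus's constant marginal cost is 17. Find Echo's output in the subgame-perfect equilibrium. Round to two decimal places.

Solve by backward induction. Given q_E, the follower Talus maximises π_T = (350 - 2q_E - 2q_T)q_T - 17q_T.
∂π_T/∂q_T = 333 - 2q_E - 4q_T = 0 gives the reaction function q_T = (333 - 2q_E)/4.
Echo substitutes q_T(q_E) into its own profit: π_E = q_E(350 - 2q_E - (333 - 2q_E)/2) - 89q_E = (367/2 - q_E)q_E - 89q_E.
Leader FOC: 189/2 - 2q_E = 0, so q_E = 189/4.
Then q_T = (333 - 2·(189/4))/4 = 477/8.

47.25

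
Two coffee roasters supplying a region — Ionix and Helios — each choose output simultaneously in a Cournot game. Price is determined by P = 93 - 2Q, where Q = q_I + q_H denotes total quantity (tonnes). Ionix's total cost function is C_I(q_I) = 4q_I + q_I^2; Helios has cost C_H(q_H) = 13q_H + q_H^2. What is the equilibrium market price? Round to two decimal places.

50.75

Ionix's profit: π_I = (93 - 2Q)q_I - (4q_I + q_I²). Setting ∂π_I/∂q_I = 0: 89 - 6q_I - 2(q_H) = 0.
Helios's profit: π_H = (93 - 2Q)q_H - (13q_H + q_H²). Setting ∂π_H/∂q_H = 0: 80 - 6q_H - 2(q_I) = 0.
Best responses: q_I = (89 - 2q_H)/6, q_H = (80 - 2q_I)/6.
Solving the pair: q_I = 187/16, q_H = 151/16.
Total output Q = 169/8, so price P = 93 - 2·(169/8) = 203/4.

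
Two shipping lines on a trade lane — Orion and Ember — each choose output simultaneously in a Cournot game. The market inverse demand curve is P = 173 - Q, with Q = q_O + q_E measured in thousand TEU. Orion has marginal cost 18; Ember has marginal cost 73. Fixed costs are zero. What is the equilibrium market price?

Orion's profit: π_O = (173 - Q)q_O - (18q_O). Setting ∂π_O/∂q_O = 0: 155 - 2q_O - (q_E) = 0.
Ember's first-order condition: 100 - 2q_E - (q_O) = 0.
Best responses: q_O = (155 - q_E)/2, q_E = (100 - q_O)/2.
Solving the pair: q_O = 70, q_E = 15.
Total output Q = 85, so price P = 173 - 85 = 88.

88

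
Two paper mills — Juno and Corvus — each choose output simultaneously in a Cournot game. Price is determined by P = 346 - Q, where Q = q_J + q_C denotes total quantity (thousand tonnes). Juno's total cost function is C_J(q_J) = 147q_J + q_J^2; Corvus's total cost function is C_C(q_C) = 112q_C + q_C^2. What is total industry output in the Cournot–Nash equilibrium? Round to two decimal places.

Juno's profit: π_J = (346 - Q)q_J - (147q_J + q_J²). Setting ∂π_J/∂q_J = 0: 199 - 4q_J - (q_C) = 0.
Corvus's first-order condition: 234 - 4q_C - (q_J) = 0.
Best responses: q_J = (199 - q_C)/4, q_C = (234 - q_J)/4.
Substituting one into the other gives q_J = 562/15 and q_C = 737/15.
Total output Q = 562/15 + 737/15 = 433/5.

86.60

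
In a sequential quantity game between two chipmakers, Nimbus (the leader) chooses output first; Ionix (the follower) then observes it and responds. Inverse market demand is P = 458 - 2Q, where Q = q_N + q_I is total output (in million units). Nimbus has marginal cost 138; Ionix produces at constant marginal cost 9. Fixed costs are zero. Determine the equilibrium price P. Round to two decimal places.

The follower Ionix best-responds to any q_N: π_I = (458 - 2Q)q_I - 9q_I.
Follower FOC: 449 - 2q_N - 4q_I = 0, so q_I(q_N) = (449 - 2q_N)/4.
Nimbus substitutes q_I(q_N) into its own profit: π_N = q_N(458 - 2q_N - (449 - 2q_N)/2) - 138q_N = (467/2 - q_N)q_N - 138q_N.
Leader FOC: 191/2 - 2q_N = 0, so q_N = 191/4.
Then q_I = (449 - 2·(191/4))/4 = 707/8.
Total output Q = 1089/8, so price P = 458 - 2·(1089/8) = 743/4.

185.75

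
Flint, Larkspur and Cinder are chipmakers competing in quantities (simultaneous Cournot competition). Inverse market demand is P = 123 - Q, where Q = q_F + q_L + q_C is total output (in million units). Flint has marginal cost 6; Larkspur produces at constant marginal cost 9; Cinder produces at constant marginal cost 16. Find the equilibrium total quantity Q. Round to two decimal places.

Flint's profit: π_F = (123 - Q)q_F - (6q_F). Setting ∂π_F/∂q_F = 0: 117 - 2q_F - (q_L + q_C) = 0.
Larkspur's profit: π_L = (123 - Q)q_L - (9q_L). Setting ∂π_L/∂q_L = 0: 114 - 2q_L - (q_F + q_C) = 0.
Cinder's first-order condition: 107 - 2q_C - (q_F + q_L) = 0.
Summing all 3 equations gives 338 − 4Q = 0, hence Q = 169/2.
Back-substituting: q_F = (117 − 169/2) = 65/2, q_L = (114 − 169/2) = 59/2, q_C = (107 − 169/2) = 45/2.
Total output Q = 65/2 + 59/2 + 45/2 = 169/2.

84.50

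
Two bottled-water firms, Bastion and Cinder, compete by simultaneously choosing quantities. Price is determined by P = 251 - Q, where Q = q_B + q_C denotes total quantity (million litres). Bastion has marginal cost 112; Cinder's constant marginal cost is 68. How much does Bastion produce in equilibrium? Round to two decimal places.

31.67

Bastion's profit: π_B = (251 - Q)q_B - (112q_B). Setting ∂π_B/∂q_B = 0: 139 - 2q_B - (q_C) = 0.
Cinder's profit: π_C = (251 - Q)q_C - (68q_C). Setting ∂π_C/∂q_C = 0: 183 - 2q_C - (q_B) = 0.
Rearranging gives the reaction functions q_B = (139 - q_C)/2 and q_C = (183 - q_B)/2.
Solving the pair: q_B = 95/3, q_C = 227/3.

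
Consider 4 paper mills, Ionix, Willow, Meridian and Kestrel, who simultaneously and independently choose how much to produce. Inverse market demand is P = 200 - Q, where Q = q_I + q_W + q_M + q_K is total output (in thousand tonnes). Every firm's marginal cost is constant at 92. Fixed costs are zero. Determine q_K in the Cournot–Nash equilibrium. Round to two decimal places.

Each firm earns π_i = (200 - Q)q_i - 92q_i.
Setting ∂π_i/∂q_i = 0 with rivals' quantities fixed: 108 - 2q_i - Σ_{j≠i} q_j = 0.
With identical firms every q_j equals q_i, so Σ_{j≠i} q_j = 3q_i and 108 = 5q_i, giving q_i = 108/5.

21.60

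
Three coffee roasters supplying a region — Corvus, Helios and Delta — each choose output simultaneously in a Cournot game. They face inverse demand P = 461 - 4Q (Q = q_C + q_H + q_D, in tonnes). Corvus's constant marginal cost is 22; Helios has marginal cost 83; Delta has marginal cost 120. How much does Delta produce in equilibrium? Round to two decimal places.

12.88

Corvus's profit: π_C = (461 - 4Q)q_C - (22q_C). Setting ∂π_C/∂q_C = 0: 439 - 8q_C - 4(q_H + q_D) = 0.
Helios's profit: π_H = (461 - 4Q)q_H - (83q_H). Setting ∂π_H/∂q_H = 0: 378 - 8q_H - 4(q_C + q_D) = 0.
Delta's profit: π_D = (461 - 4Q)q_D - (120q_D). Setting ∂π_D/∂q_D = 0: 341 - 8q_D - 4(q_C + q_H) = 0.
Adding the 3 conditions: 1158 − 8Q − 8Q = 0, i.e. Q = 579/8.
Back-substituting: q_C = (439 − 579/2)/4 = 299/8, q_H = (378 − 579/2)/4 = 177/8, q_D = (341 − 579/2)/4 = 103/8.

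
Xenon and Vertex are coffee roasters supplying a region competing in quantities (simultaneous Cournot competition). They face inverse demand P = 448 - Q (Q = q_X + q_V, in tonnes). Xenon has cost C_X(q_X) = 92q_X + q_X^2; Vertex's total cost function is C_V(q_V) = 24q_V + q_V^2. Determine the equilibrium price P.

Xenon's profit: π_X = (448 - Q)q_X - (92q_X + q_X²). Setting ∂π_X/∂q_X = 0: 356 - 4q_X - (q_V) = 0.
Vertex's profit: π_V = (448 - Q)q_V - (24q_V + q_V²). Setting ∂π_V/∂q_V = 0: 424 - 4q_V - (q_X) = 0.
So q_X = (356 - q_V)/4 and q_V = (424 - q_X)/4.
Solving the pair: q_X = 200/3, q_V = 268/3.
Total output Q = 156, so price P = 448 - 156 = 292.

292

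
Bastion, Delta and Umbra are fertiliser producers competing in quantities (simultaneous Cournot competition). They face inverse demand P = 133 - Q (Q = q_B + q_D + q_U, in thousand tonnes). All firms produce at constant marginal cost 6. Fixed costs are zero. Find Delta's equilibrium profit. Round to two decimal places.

A representative firm's profit is π_i = q_i(133 - Q) - 6q_i.
Setting ∂π_i/∂q_i = 0 with rivals' quantities fixed: 127 - 2q_i - Σ_{j≠i} q_j = 0.
By symmetry each firm produces the same amount; substituting Σ_{j≠i} q_j = 2q_i yields q_i = 127/4.
Price P = 133 - 381/4 = 151/4.
Delta's profit: (151/4 - 6)·(127/4) = 1008.0625.

1008.06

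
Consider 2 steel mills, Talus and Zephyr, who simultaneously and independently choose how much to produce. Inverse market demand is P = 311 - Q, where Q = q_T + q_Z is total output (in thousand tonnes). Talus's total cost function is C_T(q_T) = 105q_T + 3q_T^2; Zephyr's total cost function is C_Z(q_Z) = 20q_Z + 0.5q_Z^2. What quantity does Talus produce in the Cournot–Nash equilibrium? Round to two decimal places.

14.22

Talus's profit: π_T = (311 - Q)q_T - (105q_T + 3q_T²). Setting ∂π_T/∂q_T = 0: 206 - 8q_T - (q_Z) = 0.
Zephyr's first-order condition: 291 - 3q_Z - (q_T) = 0.
Rearranging gives the reaction functions q_T = (206 - q_Z)/8 and q_Z = (291 - q_T)/3.
Substituting one into the other gives q_T = 327/23 and q_Z = 92.2609.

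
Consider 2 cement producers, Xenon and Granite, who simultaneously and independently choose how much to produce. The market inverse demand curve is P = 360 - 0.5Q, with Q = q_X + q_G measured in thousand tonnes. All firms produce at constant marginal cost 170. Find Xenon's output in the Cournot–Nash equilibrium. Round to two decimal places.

126.67

A representative firm's profit is π_i = q_i(360 - 0.5Q) - 170q_i.
Setting ∂π_i/∂q_i = 0 with rivals' quantities fixed: 190 - q_i - (1/2)q_j = 0.
By symmetry each firm produces the same amount; substituting q_j = q_i yields q_i = 190/(3/2) = 380/3.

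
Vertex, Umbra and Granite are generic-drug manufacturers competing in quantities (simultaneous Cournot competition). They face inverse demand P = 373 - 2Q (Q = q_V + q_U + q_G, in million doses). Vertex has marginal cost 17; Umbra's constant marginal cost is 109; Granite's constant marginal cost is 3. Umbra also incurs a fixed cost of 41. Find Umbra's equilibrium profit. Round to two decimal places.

Vertex's profit: π_V = (373 - 2Q)q_V - (17q_V). Setting ∂π_V/∂q_V = 0: 356 - 4q_V - 2(q_U + q_G) = 0.
Umbra's profit: π_U = (373 - 2Q)q_U - (109q_U). Setting ∂π_U/∂q_U = 0: 264 - 4q_U - 2(q_V + q_G) = 0.
Granite's first-order condition: 370 - 4q_G - 2(q_V + q_U) = 0.
Adding the 3 first-order conditions: 990 − 8Q = 0, so Q = 495/4.
Back-substituting: q_V = (356 − 495/2)/2 = 217/4, q_U = (264 − 495/2)/2 = 33/4, q_G = (370 − 495/2)/2 = 245/4.
Price P = 373 - 2·(495/4) = 251/2.
Umbra's profit: (251/2 - 109)·(33/4) - 41 = 761/8.

95.13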